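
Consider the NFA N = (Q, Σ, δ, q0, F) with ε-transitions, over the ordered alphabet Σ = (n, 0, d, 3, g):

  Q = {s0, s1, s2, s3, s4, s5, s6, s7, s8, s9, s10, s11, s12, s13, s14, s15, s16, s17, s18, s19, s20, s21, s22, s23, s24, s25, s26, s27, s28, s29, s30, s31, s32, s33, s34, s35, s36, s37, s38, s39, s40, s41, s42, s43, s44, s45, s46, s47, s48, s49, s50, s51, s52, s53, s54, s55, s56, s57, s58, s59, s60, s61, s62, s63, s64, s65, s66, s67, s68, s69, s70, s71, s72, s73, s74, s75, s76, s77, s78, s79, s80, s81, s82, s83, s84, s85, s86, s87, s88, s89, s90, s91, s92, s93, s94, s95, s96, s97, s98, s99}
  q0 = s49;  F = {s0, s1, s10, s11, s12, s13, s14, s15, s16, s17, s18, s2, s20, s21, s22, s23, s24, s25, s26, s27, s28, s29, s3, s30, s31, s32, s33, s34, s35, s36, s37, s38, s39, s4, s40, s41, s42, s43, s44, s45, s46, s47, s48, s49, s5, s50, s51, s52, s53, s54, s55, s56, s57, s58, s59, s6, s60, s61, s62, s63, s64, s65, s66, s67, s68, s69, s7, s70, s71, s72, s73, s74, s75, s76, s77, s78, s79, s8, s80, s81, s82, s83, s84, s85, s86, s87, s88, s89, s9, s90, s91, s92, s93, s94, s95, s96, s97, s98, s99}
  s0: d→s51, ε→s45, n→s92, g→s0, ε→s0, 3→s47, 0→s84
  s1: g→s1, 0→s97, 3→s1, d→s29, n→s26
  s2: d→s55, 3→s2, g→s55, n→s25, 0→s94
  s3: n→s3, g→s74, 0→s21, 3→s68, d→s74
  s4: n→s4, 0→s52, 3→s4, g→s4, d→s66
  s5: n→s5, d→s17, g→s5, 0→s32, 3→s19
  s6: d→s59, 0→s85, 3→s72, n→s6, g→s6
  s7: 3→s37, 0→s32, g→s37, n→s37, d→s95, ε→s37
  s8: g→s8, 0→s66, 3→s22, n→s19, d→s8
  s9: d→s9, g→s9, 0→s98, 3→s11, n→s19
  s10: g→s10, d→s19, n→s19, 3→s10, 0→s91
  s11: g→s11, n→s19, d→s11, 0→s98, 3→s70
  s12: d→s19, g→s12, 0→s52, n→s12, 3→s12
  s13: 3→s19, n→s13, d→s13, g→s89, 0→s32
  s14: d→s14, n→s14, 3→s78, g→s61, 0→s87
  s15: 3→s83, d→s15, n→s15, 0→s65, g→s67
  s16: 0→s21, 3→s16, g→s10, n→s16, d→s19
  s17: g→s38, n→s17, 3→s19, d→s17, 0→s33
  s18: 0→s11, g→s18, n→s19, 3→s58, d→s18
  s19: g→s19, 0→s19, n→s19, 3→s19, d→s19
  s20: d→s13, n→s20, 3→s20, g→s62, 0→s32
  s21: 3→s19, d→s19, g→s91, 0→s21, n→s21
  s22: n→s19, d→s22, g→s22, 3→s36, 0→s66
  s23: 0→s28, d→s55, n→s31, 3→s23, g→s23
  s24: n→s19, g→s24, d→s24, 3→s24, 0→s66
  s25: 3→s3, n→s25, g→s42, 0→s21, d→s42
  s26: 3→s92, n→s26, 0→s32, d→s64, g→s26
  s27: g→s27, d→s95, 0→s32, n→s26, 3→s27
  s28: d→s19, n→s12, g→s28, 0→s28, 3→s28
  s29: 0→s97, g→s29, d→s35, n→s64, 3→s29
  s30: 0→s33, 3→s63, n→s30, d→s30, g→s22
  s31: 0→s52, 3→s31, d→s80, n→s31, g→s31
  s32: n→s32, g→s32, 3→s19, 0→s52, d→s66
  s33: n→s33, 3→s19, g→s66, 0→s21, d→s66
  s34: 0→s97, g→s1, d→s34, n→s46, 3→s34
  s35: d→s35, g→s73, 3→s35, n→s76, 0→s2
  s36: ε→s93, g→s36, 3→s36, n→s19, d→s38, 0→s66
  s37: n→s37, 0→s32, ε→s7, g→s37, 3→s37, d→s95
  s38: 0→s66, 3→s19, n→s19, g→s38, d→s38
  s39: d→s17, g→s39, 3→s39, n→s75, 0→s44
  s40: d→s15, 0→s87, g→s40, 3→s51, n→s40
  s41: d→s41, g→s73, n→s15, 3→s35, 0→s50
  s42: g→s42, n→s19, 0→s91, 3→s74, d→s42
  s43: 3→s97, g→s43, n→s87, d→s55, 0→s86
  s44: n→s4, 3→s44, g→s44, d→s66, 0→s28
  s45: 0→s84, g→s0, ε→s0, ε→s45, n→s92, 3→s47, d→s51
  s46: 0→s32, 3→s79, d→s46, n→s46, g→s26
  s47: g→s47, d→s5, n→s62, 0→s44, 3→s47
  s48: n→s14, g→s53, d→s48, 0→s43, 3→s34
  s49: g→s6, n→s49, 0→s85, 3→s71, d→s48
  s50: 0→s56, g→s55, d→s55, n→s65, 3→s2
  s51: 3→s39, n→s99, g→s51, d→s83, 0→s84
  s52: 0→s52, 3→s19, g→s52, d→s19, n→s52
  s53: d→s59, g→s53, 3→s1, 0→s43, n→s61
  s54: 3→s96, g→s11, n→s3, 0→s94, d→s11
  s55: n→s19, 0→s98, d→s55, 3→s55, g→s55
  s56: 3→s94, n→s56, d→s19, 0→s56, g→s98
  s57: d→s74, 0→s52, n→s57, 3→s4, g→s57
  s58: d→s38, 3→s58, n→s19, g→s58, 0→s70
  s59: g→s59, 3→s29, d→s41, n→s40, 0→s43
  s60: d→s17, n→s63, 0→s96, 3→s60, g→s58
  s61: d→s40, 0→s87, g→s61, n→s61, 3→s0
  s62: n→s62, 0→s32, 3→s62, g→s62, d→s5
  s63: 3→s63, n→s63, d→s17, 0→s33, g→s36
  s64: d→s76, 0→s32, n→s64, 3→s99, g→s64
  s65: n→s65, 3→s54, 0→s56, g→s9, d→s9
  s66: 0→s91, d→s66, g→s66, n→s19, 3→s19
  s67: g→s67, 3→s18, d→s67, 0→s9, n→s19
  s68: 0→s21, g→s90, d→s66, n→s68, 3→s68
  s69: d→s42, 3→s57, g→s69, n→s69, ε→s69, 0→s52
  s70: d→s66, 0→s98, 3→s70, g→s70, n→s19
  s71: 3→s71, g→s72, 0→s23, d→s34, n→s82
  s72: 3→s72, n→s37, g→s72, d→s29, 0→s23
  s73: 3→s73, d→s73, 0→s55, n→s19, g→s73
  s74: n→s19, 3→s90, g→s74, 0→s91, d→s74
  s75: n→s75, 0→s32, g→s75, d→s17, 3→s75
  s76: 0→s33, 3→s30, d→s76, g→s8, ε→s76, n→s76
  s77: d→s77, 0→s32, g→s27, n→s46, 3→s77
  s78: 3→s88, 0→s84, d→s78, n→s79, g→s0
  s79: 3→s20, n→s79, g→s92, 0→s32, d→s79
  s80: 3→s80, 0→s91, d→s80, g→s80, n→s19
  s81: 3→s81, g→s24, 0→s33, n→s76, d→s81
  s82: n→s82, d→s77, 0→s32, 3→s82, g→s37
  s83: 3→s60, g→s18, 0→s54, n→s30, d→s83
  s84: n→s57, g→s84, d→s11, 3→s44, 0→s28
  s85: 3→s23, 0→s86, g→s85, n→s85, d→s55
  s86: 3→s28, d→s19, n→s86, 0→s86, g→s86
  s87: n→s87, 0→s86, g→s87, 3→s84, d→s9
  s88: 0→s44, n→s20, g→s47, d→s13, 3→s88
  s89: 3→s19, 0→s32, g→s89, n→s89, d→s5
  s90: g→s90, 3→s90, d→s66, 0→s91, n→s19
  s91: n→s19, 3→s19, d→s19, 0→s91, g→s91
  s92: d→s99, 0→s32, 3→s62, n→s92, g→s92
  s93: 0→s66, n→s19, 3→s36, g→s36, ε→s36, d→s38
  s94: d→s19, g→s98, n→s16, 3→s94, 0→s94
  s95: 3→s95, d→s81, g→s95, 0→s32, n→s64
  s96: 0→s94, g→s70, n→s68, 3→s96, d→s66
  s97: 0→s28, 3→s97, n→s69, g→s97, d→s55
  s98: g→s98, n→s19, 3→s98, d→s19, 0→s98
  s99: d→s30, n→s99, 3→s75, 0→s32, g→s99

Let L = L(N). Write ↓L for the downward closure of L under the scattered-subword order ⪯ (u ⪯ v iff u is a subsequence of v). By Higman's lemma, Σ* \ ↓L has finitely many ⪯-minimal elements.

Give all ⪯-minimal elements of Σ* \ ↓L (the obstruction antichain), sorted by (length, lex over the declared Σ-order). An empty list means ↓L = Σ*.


|Q|=100, |F|=99, |δ|=510 (10 ε).
min D↑ (97 st, q0=0, F={15}): 0:n→0,0→1,d→2,3→3,g→4 1:n→1,0→5,d→6,3→7,g→1 2:n→8,0→9,d→2,3→10,g→11 3:n→12,0→7,d→10,3→3,g→13 4:n→4,0→1,d→14,3→13,g→4 5:n→5,0→5,d→15,3→16,g→5 6:n→15,0→17,d→6,3→6,g→6 7:n→18,0→16,d→6,3→7,g→7 8:n→8,0→19,d→8,3→20,g→21 9:n→19,0→5,d→6,3→22,g→9 10:n→23,0→22,d→10,3→10,g→24 11:n→21,0→9,d→14,3→24,g→11 12:n→12,0→25,d→26,3→12,g→27 13:n→27,0→7,d→28,3→13,g→13 14:n→29,0→9,d→30,3→28,g→14 15:n→15,0→15,d→15,3→15,g→15 16:n→31,0→16,d→15,3→16,g→16 17:n→15,0→17,d→15,3→17,g→17 18:n→18,0→32,d→33,3→18,g→18 19:n→19,0→5,d→34,3→35,g→19 20:n→36,0→35,d→20,3→37,g→38 21:n→21,0→19,d→29,3→38,g→21 22:n→39,0→16,d→6,3→22,g→22 23:n→23,0→25,d→23,3→36,g→40 24:n→40,0→22,d→28,3→24,g→24 25:n→25,0→32,d→41,3→15,g→25 26:n→23,0→25,d→26,3→26,g→42 27:n→27,0→25,d→43,3→27,g→27 28:n→44,0→22,d→45,3→28,g→28 29:n→29,0→19,d→46,3→47,g→29 30:n→46,0→48,d→30,3→45,g→49 31:n→31,0→32,d→15,3→31,g→31 32:n→32,0→32,d→15,3→15,g→32 33:n→15,0→50,d→33,3→33,g→33 34:n→15,0→17,d→34,3→51,g→34 35:n→52,0→16,d→51,3→53,g→35 36:n→36,0→25,d→36,3→54,g→55 37:n→54,0→53,d→56,3→37,g→57 38:n→55,0→35,d→47,3→57,g→38 39:n→39,0→32,d→58,3→52,g→39 40:n→40,0→25,d→44,3→55,g→40 41:n→15,0→50,d→41,3→15,g→41 42:n→40,0→25,d→43,3→42,g→42 43:n→44,0→25,d→59,3→43,g→43 44:n→44,0→25,d→60,3→61,g→44 45:n→60,0→62,d→45,3→45,g→49 46:n→46,0→63,d→46,3→64,g→65 47:n→61,0→35,d→64,3→66,g→47 48:n→63,0→67,d→6,3→62,g→6 49:n→15,0→6,d→49,3→49,g→49 50:n→15,0→50,d→15,3→15,g→50 51:n→15,0→17,d→51,3→68,g→51 52:n→52,0→32,d→69,3→70,g→52 53:n→70,0→16,d→41,3→53,g→53 54:n→54,0→25,d→56,3→54,g→71 55:n→55,0→25,d→61,3→71,g→55 56:n→56,0→25,d→56,3→15,g→72 57:n→71,0→53,d→73,3→57,g→57 58:n→15,0→50,d→58,3→69,g→58 59:n→60,0→74,d→59,3→59,g→75 60:n→60,0→74,d→60,3→76,g→77 61:n→61,0→25,d→76,3→78,g→61 62:n→79,0→80,d→6,3→62,g→6 63:n→63,0→67,d→34,3→81,g→34 64:n→76,0→81,d→64,3→82,g→83 65:n→15,0→34,d→65,3→83,g→65 66:n→78,0→53,d→84,3→66,g→66 67:n→67,0→67,d→15,3→80,g→17 68:n→15,0→17,d→41,3→68,g→68 69:n→15,0→50,d→69,3→85,g→69 70:n→70,0→32,d→41,3→70,g→70 71:n→71,0→25,d→73,3→71,g→71 72:n→72,0→25,d→73,3→15,g→72 73:n→73,0→25,d→84,3→15,g→73 74:n→74,0→86,d→41,3→15,g→41 75:n→15,0→41,d→75,3→75,g→75 76:n→76,0→74,d→76,3→87,g→88 77:n→15,0→41,d→77,3→88,g→77 78:n→78,0→25,d→84,3→78,g→78 79:n→79,0→86,d→58,3→89,g→58 80:n→90,0→80,d→15,3→80,g→17 81:n→89,0→80,d→51,3→91,g→51 82:n→87,0→91,d→84,3→82,g→92 83:n→15,0→51,d→83,3→92,g→83 84:n→84,0→74,d→84,3→15,g→93 85:n→15,0→50,d→41,3→85,g→85 86:n→86,0→86,d→15,3→15,g→50 87:n→87,0→74,d→84,3→87,g→94 88:n→15,0→41,d→88,3→94,g→88 89:n→89,0→86,d→69,3→95,g→69 90:n→90,0→86,d→15,3→90,g→96 91:n→95,0→80,d→41,3→91,g→68 92:n→15,0→68,d→93,3→92,g→92 93:n→15,0→41,d→93,3→15,g→93 94:n→15,0→41,d→93,3→94,g→94 95:n→95,0→86,d→41,3→95,g→85 96:n→15,0→50,d→15,3→96,g→96 (ε-aug+det+¬).
'00d': run [100, 42, 12, 1] end={s19} ∉↓L; 3/3 del acc.
'0dn': |S_i|=[100, 42, 12, 1] end={s19} rej; 3/3 del acc.
'3n03': run [100, 81, 50, 7, 1] end={s19} rej; 4/4 single-dels accept.
'gddgn': run [100, 87, 69, 46, 23, 1] end={s19} rej; 5/5 del acc.
'dn33d3': |S_i|=[100, 90, 70, 52, 35, 12, 1] end={s19} — reject; 6/6 del acc.
5 obstructions.

min(Σ*\↓L) = [00d, 0dn, 3n03, gddgn, dn33d3].


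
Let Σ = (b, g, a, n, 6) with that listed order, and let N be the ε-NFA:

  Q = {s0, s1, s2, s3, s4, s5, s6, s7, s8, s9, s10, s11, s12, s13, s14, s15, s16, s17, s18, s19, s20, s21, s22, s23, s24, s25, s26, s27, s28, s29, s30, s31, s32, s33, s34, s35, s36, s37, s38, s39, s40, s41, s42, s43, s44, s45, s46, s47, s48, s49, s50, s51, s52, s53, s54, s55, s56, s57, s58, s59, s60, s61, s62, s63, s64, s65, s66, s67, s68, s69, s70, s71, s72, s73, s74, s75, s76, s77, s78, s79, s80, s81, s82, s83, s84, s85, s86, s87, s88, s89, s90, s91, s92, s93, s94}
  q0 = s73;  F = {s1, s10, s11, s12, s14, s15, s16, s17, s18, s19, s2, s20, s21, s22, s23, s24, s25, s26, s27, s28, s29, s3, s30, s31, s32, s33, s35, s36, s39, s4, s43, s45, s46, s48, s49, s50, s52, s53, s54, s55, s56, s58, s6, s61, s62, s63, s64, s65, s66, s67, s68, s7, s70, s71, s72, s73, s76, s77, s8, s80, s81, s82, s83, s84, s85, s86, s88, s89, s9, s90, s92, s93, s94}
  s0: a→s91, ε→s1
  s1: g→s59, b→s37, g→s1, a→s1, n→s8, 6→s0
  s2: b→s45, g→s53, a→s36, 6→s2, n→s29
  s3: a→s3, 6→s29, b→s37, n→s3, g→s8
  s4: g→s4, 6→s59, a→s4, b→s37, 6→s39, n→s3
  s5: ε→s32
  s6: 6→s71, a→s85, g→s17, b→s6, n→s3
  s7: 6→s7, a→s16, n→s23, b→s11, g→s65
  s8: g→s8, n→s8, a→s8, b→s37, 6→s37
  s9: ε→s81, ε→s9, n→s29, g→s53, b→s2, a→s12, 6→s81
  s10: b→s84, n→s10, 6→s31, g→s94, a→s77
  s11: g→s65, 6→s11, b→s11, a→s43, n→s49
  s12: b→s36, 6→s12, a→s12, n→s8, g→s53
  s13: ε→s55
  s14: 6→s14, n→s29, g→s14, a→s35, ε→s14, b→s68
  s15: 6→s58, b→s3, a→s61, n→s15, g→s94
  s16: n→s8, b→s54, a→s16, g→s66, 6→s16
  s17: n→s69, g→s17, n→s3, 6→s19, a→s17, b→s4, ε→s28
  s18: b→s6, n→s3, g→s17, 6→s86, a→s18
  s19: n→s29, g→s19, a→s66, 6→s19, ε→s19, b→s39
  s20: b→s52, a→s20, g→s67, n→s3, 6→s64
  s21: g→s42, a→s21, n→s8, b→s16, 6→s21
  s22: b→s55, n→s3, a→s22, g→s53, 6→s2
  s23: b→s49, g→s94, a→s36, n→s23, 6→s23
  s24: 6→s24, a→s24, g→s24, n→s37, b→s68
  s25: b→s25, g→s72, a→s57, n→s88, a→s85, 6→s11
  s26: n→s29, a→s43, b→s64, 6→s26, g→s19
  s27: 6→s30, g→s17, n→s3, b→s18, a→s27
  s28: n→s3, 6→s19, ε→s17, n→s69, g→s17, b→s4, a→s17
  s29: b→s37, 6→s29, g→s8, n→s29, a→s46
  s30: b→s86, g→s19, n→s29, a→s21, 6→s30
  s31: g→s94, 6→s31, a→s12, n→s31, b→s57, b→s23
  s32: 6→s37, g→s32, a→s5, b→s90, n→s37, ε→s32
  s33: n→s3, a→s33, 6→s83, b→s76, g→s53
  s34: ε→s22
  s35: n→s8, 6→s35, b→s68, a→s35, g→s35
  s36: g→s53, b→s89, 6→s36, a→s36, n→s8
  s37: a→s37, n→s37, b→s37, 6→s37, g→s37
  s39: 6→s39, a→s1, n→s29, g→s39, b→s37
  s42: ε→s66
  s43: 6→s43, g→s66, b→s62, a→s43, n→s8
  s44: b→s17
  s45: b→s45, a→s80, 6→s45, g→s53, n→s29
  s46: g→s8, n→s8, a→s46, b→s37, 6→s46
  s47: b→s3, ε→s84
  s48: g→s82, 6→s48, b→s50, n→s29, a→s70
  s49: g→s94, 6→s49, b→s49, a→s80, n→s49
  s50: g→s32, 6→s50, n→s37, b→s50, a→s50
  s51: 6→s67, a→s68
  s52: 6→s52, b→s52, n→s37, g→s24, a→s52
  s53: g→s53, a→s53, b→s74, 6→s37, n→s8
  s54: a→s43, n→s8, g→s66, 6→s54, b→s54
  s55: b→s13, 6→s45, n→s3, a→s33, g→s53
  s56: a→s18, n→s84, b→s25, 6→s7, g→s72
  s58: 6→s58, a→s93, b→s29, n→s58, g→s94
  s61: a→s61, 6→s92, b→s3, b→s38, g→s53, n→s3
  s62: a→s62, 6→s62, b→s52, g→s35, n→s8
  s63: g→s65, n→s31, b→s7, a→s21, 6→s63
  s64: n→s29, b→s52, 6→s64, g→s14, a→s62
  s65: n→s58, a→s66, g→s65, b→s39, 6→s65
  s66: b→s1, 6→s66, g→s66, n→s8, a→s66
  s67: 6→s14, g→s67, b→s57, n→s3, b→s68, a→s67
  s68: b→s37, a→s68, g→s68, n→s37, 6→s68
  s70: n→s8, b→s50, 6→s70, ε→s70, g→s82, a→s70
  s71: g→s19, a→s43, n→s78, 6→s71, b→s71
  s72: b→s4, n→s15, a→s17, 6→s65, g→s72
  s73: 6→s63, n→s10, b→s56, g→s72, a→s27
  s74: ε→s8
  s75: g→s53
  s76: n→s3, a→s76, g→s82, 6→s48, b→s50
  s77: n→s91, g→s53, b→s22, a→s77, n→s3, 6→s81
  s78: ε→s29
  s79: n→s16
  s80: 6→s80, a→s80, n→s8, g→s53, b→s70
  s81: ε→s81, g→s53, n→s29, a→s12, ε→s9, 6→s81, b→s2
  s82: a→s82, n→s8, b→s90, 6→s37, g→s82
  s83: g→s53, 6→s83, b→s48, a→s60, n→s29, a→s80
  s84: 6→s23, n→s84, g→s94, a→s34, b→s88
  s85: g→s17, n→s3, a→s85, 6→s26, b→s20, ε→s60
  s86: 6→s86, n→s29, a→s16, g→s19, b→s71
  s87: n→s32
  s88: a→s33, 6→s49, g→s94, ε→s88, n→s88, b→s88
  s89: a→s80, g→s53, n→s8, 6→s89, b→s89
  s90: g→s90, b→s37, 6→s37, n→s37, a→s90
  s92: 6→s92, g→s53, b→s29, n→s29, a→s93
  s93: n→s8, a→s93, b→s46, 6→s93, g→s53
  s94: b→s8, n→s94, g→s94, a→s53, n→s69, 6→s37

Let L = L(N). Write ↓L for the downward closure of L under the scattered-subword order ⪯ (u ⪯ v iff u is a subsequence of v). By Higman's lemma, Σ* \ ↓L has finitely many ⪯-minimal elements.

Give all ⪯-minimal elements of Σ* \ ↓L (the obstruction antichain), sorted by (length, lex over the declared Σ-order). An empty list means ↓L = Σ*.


|Q|=95, |F|=73, |δ|=409 (20 ε).
min D↑ (72 st, q0=0, F={28}): 0:b→1,g→2,a→3,n→4,6→5 1:b→6,g→2,a→7,n→8,6→9 2:b→10,g→2,a→11,n→12,6→13 3:b→7,g→11,a→3,n→14,6→15 4:b→8,g→16,a→17,n→4,6→18 5:b→9,g→13,a→19,n→18,6→5 6:b→6,g→2,a→20,n→21,6→22 7:b→23,g→11,a→7,n→14,6→24 8:b→21,g→16,a→25,n→8,6→26 9:b→22,g→13,a→27,n→26,6→9 10:b→28,g→10,a→10,n→14,6→29 11:b→10,g→11,a→11,n→14,6→30 12:b→14,g→16,a→31,n→12,6→32 13:b→29,g→13,a→33,n→32,6→13 14:b→28,g→34,a→14,n→14,6→35 15:b→24,g→30,a→19,n→35,6→15 16:b→34,g→16,a→36,n→16,6→28 17:b→25,g→36,a→17,n→14,6→37 18:b→26,g→16,a→38,n→18,6→18 19:b→27,g→33,a→19,n→34,6→19 20:b→39,g→11,a→20,n→14,6→40 21:b→21,g→16,a→41,n→21,6→42 22:b→22,g→13,a→43,n→42,6→22 23:b→23,g→11,a→20,n→14,6→44 24:b→44,g→30,a→27,n→35,6→24 25:b→45,g→36,a→25,n→14,6→46 26:b→42,g→16,a→47,n→26,6→26 27:b→48,g→33,a→27,n→34,6→27 28:b→28,g→28,a→28,n→28,6→28 29:b→28,g→29,a→49,n→35,6→29 30:b→29,g→30,a→33,n→35,6→30 31:b→14,g→36,a→31,n→14,6→50 32:b→35,g→16,a→51,n→32,6→32 33:b→49,g→33,a→33,n→34,6→33 34:b→28,g→34,a→34,n→34,6→28 35:b→28,g→34,a→52,n→35,6→35 36:b→34,g→36,a→36,n→34,6→28 37:b→46,g→36,a→38,n→35,6→37 38:b→47,g→36,a→38,n→34,6→38 39:b→53,g→54,a→39,n→14,6→55 40:b→55,g→30,a→43,n→35,6→40 41:b→56,g→36,a→41,n→14,6→57 42:b→42,g→16,a→58,n→42,6→42 43:b→59,g→33,a→43,n→34,6→43 44:b→44,g→30,a→43,n→35,6→44 45:b→45,g→36,a→41,n→14,6→60 46:b→60,g→36,a→47,n→35,6→46 47:b→61,g→36,a→47,n→34,6→47 48:b→48,g→33,a→43,n→34,6→48 49:b→28,g→49,a→49,n→34,6→49 50:b→35,g→36,a→51,n→35,6→50 51:b→52,g→36,a→51,n→34,6→51 52:b→28,g→34,a→52,n→34,6→52 53:b→53,g→62,a→53,n→28,6→53 54:b→63,g→54,a→54,n→14,6→64 55:b→53,g→64,a→59,n→35,6→55 56:b→65,g→66,a→56,n→14,6→67 57:b→67,g→36,a→58,n→35,6→57 58:b→68,g→36,a→58,n→34,6→58 59:b→53,g→69,a→59,n→34,6→59 60:b→60,g→36,a→58,n→35,6→60 61:b→61,g→36,a→58,n→34,6→61 62:b→63,g→62,a→62,n→28,6→62 63:b→28,g→63,a→63,n→28,6→63 64:b→63,g→64,a→69,n→35,6→64 65:b→65,g→70,a→65,n→28,6→65 66:b→71,g→66,a→66,n→34,6→28 67:b→65,g→66,a→68,n→35,6→67 68:b→65,g→66,a→68,n→34,6→68 69:b→63,g→69,a→69,n→34,6→69 70:b→71,g→70,a→70,n→28,6→28 71:b→28,g→71,a→71,n→28,6→28 (ε-aug+det+¬).
'gbb': |S_i|=[87, 38, 16, 1] end={s37} — reject; 3/3 single-dels accept.
'anb': run [87, 70, 8, 1] end={s37} rej; 3/3 single-dels accept.
'ng6': run [87, 48, 10, 1] end={s37} rej; 3/3 del acc.
'6an6': |S_i|=[87, 60, 32, 2, 1] end={s37} rej; 4/4 deletions ∈↓L.
'bbabbn': N↓-sim [87, 75, 64, 47, 31, 9, 1] end={s37} rej; 6/6 single-dels accept.
5 obstructions.

min(Σ*\↓L) = [gbb, anb, ng6, 6an6, bbabbn].


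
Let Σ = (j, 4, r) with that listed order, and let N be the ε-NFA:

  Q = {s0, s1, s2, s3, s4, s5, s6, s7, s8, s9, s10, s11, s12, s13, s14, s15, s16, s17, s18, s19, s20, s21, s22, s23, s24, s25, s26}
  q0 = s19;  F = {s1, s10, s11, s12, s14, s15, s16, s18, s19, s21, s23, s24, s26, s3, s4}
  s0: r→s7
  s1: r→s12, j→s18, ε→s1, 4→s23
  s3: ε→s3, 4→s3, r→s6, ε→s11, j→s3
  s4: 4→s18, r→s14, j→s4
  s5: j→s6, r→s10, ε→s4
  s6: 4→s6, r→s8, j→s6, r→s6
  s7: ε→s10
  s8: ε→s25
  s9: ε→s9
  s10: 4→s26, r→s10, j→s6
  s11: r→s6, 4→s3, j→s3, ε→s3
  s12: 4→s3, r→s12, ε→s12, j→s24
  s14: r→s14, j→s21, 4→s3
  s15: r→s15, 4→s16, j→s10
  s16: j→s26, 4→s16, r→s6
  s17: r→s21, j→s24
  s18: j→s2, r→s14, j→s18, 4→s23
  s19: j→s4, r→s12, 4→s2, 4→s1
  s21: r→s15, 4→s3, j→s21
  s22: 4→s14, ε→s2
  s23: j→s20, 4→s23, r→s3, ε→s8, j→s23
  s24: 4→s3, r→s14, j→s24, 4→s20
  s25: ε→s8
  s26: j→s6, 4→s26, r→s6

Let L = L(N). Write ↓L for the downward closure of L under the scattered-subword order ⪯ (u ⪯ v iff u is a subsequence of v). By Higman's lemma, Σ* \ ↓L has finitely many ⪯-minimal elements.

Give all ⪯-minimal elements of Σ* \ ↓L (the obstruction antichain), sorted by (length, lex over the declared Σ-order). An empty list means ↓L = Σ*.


min(Σ*\↓L) = [r4r, 44rr, jrjrjj].

|Q|=27, |F|=15, |δ|=71 (12 ε).
min D↑ (15 st, q0=0, F={10}): 0:j→1,4→2,r→3 1:j→1,4→4,r→5 2:j→4,4→6,r→3 3:j→7,4→8,r→3 4:j→4,4→6,r→5 5:j→9,4→8,r→5 6:j→6,4→6,r→8 7:j→7,4→8,r→5 8:j→8,4→8,r→10 9:j→9,4→8,r→11 10:j→10,4→10,r→10 11:j→12,4→13,r→11 12:j→10,4→14,r→12 13:j→14,4→13,r→10 14:j→10,4→14,r→10 [Hopcroft].
'r4r': run [20, 14, 8, 3] end={s25,s6,s8} ∉↓L; 3/3 single-dels accept.
'44rr': N↓-sim [20, 18, 9, 5, 3] end={s25,s6,s8} ∉↓L; 4/4 deletions ∈↓L.
'jrjrjj': run [20, 17, 11, 10, 7, 5, 3] end={s25,s6,s8} rej; 6/6 deletions ∈↓L.
3 obstructions.


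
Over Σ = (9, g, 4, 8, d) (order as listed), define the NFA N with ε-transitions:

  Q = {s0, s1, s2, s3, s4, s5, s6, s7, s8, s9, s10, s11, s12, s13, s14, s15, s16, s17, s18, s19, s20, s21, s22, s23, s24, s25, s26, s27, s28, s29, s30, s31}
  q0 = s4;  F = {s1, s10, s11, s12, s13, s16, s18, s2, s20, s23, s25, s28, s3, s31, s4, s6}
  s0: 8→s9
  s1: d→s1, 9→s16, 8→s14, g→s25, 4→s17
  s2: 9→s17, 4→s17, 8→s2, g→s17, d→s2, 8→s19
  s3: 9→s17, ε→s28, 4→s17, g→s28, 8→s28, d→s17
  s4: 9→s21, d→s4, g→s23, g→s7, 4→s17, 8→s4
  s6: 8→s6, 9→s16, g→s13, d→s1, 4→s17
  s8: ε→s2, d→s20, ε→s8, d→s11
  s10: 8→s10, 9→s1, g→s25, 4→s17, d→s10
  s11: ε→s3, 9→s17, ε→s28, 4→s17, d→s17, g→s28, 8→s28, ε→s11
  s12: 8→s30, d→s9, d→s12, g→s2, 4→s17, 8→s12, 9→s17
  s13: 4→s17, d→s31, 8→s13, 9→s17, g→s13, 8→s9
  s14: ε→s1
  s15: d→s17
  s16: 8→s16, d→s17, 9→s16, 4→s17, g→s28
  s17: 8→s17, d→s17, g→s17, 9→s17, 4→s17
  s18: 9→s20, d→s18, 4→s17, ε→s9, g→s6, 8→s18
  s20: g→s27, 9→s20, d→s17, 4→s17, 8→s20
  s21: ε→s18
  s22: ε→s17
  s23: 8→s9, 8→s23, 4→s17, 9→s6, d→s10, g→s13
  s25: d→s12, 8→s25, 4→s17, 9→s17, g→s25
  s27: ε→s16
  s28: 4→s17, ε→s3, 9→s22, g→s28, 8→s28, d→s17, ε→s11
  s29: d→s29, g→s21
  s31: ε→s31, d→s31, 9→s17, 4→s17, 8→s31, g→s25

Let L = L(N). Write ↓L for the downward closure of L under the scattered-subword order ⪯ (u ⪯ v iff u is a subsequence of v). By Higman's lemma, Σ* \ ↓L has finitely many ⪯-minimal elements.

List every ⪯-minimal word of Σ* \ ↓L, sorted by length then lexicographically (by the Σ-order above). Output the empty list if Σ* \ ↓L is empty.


min(Σ*\↓L) = [4, 99d, gg9, gdgdgg].

|Q|=32, |F|=16, |δ|=111 (14 ε).
min D↑ (15 st, q0=0, F={3}): 0:9→1,g→2,4→3,8→0,d→0 1:9→4,g→5,4→3,8→1,d→1 2:9→5,g→6,4→3,8→2,d→7 3:9→3,g→3,4→3,8→3,d→3 4:9→4,g→8,4→3,8→4,d→3 5:9→8,g→6,4→3,8→5,d→9 6:9→3,g→6,4→3,8→6,d→10 7:9→9,g→11,4→3,8→7,d→7 8:9→8,g→12,4→3,8→8,d→3 9:9→8,g→11,4→3,8→9,d→9 10:9→3,g→11,4→3,8→10,d→10 11:9→3,g→11,4→3,8→11,d→13 12:9→3,g→12,4→3,8→12,d→3 13:9→3,g→14,4→3,8→13,d→13 14:9→3,g→3,4→3,8→14,d→14.
'4': run [25, 1] end={s17} — reject; 1/1 del acc.
'99d': N↓-sim [25, 21, 8, 1] end={s17} ∉↓L; 3/3 del acc.
'gg9': |S_i|=[25, 21, 13, 2] end={s17,s22} ∉↓L; 3/3 deletions ∈↓L.
'gdgdgg': run [25, 21, 16, 11, 6, 3, 1] end={s17} — reject; 6/6 single-dels accept.
4 obstructions.


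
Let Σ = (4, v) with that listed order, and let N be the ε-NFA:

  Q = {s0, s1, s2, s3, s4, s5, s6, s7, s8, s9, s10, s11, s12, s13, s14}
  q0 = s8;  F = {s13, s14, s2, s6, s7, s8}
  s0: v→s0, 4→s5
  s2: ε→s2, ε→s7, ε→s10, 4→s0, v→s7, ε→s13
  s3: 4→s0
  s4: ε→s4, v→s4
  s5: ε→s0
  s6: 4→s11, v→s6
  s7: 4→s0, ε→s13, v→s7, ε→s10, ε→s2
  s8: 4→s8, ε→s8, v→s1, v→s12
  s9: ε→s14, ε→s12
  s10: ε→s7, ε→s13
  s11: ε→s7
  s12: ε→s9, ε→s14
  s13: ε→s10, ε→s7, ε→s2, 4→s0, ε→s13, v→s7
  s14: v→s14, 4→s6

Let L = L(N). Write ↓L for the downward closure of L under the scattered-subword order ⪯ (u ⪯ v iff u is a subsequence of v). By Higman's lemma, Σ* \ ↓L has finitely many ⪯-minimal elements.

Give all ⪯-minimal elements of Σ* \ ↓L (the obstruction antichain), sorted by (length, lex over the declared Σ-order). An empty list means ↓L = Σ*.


min(Σ*\↓L) = [v444].

|Q|=15, |F|=6, |δ|=38 (21 ε).
min D↑ (5 st, q0=0, F={4}): 0:4→0,v→1 1:4→2,v→1 2:4→3,v→2 3:4→4,v→3 4:4→4,v→4 (ε-aug+det+¬).
'v444': N↓-sim [13, 12, 8, 7, 2] end={s0,s5} — reject; 4/4 single-dels accept.
1 words, ⪯-incomp.


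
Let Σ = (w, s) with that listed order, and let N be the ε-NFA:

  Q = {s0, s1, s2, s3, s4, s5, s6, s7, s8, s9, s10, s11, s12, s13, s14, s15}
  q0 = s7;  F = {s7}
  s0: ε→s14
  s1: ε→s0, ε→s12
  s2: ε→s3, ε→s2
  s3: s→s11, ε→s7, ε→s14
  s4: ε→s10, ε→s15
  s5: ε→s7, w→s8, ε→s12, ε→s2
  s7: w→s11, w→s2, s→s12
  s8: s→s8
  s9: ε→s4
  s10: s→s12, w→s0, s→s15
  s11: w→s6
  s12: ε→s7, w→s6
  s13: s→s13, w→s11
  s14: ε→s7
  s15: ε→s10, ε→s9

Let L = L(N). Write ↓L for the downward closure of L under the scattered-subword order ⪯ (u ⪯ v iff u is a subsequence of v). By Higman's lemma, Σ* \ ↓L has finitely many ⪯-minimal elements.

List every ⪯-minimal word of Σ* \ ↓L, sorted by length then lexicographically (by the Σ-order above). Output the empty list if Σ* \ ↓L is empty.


A = [].

|Q|=16, |F|=1, |δ|=30 (17 ε).
min D↑ (1 st, q0=0, F={}): 0:w→0,s→0.
L(D↑) = ∅ ⇒ ↓L = Σ*.


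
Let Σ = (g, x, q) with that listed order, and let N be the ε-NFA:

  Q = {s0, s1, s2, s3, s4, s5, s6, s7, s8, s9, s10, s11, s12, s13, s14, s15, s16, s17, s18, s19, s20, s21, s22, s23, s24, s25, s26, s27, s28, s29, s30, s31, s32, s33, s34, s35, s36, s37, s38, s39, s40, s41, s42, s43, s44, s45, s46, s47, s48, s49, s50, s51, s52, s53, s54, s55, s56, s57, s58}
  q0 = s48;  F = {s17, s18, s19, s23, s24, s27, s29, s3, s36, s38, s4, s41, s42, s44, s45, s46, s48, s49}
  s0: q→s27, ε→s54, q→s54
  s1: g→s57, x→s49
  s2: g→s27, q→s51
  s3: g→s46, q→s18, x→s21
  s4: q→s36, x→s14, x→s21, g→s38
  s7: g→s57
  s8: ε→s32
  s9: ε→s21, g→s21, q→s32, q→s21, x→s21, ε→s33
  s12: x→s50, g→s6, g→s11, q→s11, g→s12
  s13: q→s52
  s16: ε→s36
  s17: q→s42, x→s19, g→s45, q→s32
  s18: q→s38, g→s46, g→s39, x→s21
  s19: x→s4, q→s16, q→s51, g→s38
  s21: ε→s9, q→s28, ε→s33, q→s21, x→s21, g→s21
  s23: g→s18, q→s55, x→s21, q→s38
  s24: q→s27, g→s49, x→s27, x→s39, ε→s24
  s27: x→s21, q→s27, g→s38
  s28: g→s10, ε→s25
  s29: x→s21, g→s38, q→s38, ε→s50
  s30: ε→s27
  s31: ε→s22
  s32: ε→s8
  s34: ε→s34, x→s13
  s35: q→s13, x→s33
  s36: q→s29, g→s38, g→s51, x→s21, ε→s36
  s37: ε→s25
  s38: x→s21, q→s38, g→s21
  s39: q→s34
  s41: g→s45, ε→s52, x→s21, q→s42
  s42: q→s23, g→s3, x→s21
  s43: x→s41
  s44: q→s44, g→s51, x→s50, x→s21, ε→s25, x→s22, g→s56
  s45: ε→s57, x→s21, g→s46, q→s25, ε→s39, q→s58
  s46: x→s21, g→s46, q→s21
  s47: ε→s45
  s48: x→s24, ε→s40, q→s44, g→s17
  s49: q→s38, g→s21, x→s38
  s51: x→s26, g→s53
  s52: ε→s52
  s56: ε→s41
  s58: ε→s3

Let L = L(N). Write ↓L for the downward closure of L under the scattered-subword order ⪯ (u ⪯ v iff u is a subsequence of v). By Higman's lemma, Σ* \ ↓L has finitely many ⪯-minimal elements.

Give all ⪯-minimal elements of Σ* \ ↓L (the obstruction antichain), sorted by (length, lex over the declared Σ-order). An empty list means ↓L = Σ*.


A = [qx, ggx, xgg, xxx, gggq, gqqqg].

|Q|=59, |F|=18, |δ|=119 (25 ε).
min D↑ (19 st, q0=0, F={10}): 0:g→1,x→2,q→3 1:g→4,x→5,q→6 2:g→7,x→8,q→8 3:g→9,x→10,q→3 4:g→11,x→10,q→12 5:g→13,x→14,q→15 6:g→12,x→10,q→16 7:g→10,x→13,q→13 8:g→13,x→10,q→8 9:g→4,x→10,q→6 10:g→10,x→10,q→10 11:g→11,x→10,q→10 12:g→11,x→10,q→17 13:g→10,x→10,q→13 14:g→13,x→10,q→15 15:g→13,x→10,q→18 16:g→17,x→10,q→13 17:g→11,x→10,q→13 18:g→13,x→10,q→13 (ε-aug+det+¬).
'qx': run [42, 34, 13] end={s10,s13,s21,s22,s25,s26,s28,s32,s33,s50,s52,s8,…} ∉↓L; 2/2 del acc.
'ggx': |S_i|=[42, 36, 22, 11] end={s10,s13,s21,s25,s26,s28,s32,s33,s52,s8,s9} rej; 3/3 del acc.
'xgg': run [42, 27, 13, 9] end={s10,s21,s25,s28,s32,s33,s53,s8,s9} rej; 3/3 del acc.
'xxx': N↓-sim [42, 27, 22, 12] end={s10,s13,s14,s21,s25,s26,s28,s32,s33,s52,s8,s9} ∉↓L; 3/3 single-dels accept.
'gggq': run [42, 36, 22, 14, 11] end={s10,s13,s21,s25,s28,s32,s33,s34,s52,s8,s9} ∉↓L; 4/4 del acc.
'gqqqg': |S_i|=[42, 36, 27, 19, 13, 8] end={s10,s21,s25,s28,s32,s33,s8,s9} ∉↓L; 5/5 single-dels accept.
6 minimals (antichain).


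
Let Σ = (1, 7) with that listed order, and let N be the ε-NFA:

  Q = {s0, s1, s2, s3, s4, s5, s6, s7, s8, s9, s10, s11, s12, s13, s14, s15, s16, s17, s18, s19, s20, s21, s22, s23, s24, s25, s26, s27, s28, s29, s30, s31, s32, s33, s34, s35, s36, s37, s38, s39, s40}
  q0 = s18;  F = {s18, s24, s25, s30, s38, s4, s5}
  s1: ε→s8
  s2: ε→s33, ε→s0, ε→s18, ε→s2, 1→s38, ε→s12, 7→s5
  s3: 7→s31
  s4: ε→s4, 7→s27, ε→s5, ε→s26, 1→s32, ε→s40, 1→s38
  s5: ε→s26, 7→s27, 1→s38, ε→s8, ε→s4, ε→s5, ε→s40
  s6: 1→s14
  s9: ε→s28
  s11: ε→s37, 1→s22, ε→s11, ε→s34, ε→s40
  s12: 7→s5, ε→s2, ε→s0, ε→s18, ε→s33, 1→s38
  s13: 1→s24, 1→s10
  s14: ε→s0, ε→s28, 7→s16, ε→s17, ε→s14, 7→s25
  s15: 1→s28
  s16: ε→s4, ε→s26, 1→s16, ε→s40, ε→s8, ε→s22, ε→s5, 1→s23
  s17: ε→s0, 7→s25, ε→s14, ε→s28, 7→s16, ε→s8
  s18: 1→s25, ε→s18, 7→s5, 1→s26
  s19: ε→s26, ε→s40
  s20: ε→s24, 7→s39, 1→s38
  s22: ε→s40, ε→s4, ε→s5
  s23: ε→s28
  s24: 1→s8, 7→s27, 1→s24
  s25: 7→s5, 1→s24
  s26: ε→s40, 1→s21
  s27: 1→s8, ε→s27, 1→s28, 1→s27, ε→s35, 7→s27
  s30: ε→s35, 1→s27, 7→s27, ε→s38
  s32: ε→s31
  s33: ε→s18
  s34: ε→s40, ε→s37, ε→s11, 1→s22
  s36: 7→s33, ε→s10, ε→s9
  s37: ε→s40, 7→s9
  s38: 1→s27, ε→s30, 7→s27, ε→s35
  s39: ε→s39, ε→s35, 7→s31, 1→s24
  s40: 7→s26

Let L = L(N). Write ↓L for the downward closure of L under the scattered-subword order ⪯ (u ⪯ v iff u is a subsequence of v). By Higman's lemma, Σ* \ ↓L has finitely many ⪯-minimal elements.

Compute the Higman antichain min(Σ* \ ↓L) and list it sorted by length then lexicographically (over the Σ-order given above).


|Q|=41, |F|=7, |δ|=109 (63 ε).
min D↑ (6 st, q0=0, F={5}): 0:1→1,7→2 1:1→3,7→2 2:1→4,7→5 3:1→3,7→5 4:1→5,7→5 5:1→5,7→5 (ε-aug+det+¬).
'77': N↓-sim [16, 13, 7] end={s21,s26,s27,s28,s35,s40,s8} ∉↓L; 2/2 del acc.
'117': |S_i|=[16, 15, 10, 4] end={s27,s28,s35,s8} rej; 3/3 deletions ∈↓L.
'711': |S_i|=[16, 13, 9, 4] end={s27,s28,s35,s8} — reject; 3/3 single-dels accept.
3 minimals (antichain).

A = [77, 117, 711].


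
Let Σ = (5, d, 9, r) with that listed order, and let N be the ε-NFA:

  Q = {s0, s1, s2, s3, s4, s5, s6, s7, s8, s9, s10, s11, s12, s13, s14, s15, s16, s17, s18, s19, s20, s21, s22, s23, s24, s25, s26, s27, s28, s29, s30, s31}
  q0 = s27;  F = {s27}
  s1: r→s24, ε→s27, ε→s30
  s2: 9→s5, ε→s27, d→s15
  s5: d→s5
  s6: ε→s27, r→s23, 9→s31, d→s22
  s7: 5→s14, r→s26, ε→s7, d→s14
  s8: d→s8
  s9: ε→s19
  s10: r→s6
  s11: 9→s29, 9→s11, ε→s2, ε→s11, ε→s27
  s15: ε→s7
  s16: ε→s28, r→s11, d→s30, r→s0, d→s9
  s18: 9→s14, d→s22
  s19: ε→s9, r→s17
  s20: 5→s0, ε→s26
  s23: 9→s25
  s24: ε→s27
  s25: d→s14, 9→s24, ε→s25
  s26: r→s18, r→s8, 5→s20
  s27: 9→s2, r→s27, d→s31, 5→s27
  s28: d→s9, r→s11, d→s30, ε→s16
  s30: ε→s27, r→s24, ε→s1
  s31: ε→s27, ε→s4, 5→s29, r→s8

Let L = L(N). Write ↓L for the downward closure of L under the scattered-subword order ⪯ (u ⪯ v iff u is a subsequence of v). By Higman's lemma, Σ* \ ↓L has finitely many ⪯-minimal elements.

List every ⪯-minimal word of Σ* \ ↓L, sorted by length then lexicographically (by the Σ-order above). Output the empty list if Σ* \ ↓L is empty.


Antichain: [].

|Q|=32, |F|=1, |δ|=58 (20 ε).
min D↑ (1 st, q0=0, F={}): 0:5→0,d→0,9→0,r→0 (ε-aug+det+¬).
L(D↑) = ∅ ⇒ ↓L = Σ*.


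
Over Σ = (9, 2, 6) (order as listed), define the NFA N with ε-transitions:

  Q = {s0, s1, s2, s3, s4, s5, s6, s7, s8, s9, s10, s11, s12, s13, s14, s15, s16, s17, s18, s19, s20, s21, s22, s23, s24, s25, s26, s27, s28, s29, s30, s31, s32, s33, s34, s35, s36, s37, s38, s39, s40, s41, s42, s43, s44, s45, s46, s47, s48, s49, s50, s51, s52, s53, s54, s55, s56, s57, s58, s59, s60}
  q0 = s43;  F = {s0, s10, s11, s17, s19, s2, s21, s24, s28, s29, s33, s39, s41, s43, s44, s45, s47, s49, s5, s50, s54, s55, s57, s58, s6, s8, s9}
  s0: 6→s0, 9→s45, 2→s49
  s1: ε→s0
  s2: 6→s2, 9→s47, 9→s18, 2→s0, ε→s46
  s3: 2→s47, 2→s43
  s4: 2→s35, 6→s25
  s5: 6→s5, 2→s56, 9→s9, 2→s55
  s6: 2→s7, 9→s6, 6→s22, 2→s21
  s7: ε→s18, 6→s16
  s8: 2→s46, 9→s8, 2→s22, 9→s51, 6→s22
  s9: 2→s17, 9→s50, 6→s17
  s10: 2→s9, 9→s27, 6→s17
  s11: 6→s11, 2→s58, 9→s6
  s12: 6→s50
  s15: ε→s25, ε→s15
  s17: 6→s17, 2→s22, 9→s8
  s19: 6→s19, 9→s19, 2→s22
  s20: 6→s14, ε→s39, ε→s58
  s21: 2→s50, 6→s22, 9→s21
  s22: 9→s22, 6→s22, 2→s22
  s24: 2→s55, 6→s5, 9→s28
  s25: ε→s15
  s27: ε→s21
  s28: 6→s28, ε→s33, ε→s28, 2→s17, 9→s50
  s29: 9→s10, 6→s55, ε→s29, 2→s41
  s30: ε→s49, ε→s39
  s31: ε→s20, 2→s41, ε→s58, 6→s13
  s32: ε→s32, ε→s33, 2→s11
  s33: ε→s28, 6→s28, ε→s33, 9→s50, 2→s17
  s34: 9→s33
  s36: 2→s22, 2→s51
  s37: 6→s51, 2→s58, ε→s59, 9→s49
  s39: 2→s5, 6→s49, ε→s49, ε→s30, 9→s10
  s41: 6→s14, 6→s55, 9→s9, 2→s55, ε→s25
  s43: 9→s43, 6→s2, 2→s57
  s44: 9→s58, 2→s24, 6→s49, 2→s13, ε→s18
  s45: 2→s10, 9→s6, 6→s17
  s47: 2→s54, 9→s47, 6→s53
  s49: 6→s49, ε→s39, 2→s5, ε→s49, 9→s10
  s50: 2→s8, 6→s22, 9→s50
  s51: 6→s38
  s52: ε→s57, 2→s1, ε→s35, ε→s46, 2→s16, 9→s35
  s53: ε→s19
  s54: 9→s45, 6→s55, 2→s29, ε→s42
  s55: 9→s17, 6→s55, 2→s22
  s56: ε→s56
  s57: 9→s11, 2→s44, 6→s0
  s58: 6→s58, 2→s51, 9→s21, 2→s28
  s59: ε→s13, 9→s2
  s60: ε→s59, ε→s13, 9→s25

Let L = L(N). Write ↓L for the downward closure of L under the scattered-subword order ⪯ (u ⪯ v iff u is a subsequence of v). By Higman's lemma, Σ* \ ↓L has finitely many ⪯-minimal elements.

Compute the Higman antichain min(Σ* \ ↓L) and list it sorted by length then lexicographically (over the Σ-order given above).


Antichain: [2996, 6962, 22222].

|Q|=61, |F|=27, |δ|=150 (36 ε).
min D↑ (26 st, q0=0, F={15}): 0:9→0,2→1,6→2 1:9→3,2→4,6→5 2:9→6,2→5,6→2 3:9→7,2→8,6→3 4:9→8,2→9,6→10 5:9→11,2→10,6→5 6:9→6,2→12,6→13 7:9→7,2→14,6→15 8:9→14,2→16,6→8 9:9→16,2→17,6→18 10:9→19,2→18,6→10 11:9→7,2→19,6→20 12:9→11,2→21,6→17 13:9→13,2→15,6→13 14:9→14,2→22,6→15 15:9→15,2→15,6→15 16:9→22,2→20,6→16 17:9→20,2→15,6→17 18:9→23,2→17,6→18 19:9→14,2→23,6→20 20:9→24,2→15,6→20 21:9→19,2→25,6→17 22:9→22,2→24,6→15 23:9→22,2→20,6→20 24:9→24,2→15,6→15 25:9→23,2→17,6→17 (ε-aug+det+¬).
'2996': run [43, 38, 20, 12, 3] end={s16,s22,s38} — reject; 4/4 single-dels accept.
'6962': run [43, 38, 27, 11, 2] end={s22,s46} rej; 4/4 deletions ∈↓L.
'22222': N↓-sim [43, 38, 31, 19, 8, 2] end={s22,s46} ∉↓L; 5/5 del acc.
3 minimals (antichain).


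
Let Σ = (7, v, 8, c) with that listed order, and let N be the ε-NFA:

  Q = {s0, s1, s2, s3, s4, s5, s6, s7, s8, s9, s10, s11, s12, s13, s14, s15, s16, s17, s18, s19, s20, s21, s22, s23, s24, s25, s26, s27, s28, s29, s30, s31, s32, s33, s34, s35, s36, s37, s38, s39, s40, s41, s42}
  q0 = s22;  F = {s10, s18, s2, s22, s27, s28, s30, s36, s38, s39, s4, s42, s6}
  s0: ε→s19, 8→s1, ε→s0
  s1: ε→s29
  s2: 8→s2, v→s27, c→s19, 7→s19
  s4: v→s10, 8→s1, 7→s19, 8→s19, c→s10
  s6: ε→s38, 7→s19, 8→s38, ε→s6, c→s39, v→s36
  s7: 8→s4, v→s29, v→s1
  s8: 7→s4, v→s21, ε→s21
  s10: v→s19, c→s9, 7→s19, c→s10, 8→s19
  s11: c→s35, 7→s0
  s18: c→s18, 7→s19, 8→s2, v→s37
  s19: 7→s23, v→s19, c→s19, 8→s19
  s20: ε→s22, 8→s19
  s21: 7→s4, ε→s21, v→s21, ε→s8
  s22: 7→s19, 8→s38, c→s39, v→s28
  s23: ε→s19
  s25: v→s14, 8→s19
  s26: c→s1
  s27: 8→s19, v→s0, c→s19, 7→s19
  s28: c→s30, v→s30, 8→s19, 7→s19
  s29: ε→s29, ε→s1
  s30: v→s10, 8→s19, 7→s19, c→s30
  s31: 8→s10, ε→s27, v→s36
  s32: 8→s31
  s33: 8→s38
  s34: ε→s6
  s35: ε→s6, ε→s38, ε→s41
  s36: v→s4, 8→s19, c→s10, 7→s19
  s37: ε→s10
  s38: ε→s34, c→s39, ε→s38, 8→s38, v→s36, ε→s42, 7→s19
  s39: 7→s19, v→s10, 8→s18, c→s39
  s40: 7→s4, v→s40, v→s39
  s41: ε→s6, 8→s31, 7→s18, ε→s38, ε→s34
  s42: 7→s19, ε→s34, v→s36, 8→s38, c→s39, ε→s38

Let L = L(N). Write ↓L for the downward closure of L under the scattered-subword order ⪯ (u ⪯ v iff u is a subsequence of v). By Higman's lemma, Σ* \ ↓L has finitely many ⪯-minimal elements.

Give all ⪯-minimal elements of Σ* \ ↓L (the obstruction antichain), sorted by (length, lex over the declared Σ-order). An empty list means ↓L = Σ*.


Antichain: [7, v8, cvv, vvvv, 8vcv, c88c].

|Q|=43, |F|=13, |δ|=107 (26 ε).
min D↑ (12 st, q0=0, F={1}): 0:7→1,v→2,8→3,c→4 1:7→1,v→1,8→1,c→1 2:7→1,v→5,8→1,c→5 3:7→1,v→6,8→3,c→4 4:7→1,v→7,8→8,c→4 5:7→1,v→7,8→1,c→5 6:7→1,v→9,8→1,c→7 7:7→1,v→1,8→1,c→7 8:7→1,v→7,8→10,c→8 9:7→1,v→7,8→1,c→7 10:7→1,v→11,8→10,c→1 11:7→1,v→1,8→1,c→1 (ε-aug+det+¬).
'7': run [21, 2] end={s19,s23} rej; 1/1 del acc.
'v8': |S_i|=[21, 13, 4] end={s1,s19,s23,s29} rej; 2/2 deletions ∈↓L.
'cvv': |S_i|=[21, 13, 9, 5] end={s0,s1,s19,s23,s29} ∉↓L; 3/3 single-dels accept.
'vvvv': N↓-sim [21, 13, 9, 4, 2] end={s19,s23} rej; 4/4 del acc.
'8vcv': run [21, 18, 11, 4, 2] end={s19,s23} rej; 4/4 single-dels accept.
'c88c': run [21, 13, 11, 7, 2] end={s19,s23} — reject; 4/4 single-dels accept.
6 words, ⪯-incomp.


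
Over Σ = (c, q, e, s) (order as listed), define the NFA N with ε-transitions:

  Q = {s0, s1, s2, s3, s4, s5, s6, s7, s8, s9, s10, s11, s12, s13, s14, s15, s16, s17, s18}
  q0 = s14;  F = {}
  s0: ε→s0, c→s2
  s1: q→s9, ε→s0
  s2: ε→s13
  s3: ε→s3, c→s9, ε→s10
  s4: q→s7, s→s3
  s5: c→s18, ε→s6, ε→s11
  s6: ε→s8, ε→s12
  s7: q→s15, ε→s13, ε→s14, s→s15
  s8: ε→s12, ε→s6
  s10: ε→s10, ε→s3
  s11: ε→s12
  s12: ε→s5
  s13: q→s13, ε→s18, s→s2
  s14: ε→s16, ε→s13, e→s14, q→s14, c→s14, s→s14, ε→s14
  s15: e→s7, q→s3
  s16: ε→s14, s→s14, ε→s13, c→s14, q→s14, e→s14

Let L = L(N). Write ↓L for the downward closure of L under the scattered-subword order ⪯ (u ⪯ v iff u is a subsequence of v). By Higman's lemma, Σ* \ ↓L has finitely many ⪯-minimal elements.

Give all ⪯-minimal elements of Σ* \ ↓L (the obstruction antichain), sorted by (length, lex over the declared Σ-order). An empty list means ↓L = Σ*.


Antichain: [ε].

|Q|=19, |F|=0, |δ|=43 (23 ε).
min D↑ (1 st, q0=0, F={0}): 0:c→0,q→0,e→0,s→0 (ε-aug+det+¬).
ε ∈ L(D↑) — L = ∅.
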